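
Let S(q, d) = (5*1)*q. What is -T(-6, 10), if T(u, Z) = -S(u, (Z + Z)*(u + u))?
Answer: -30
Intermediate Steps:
S(q, d) = 5*q
T(u, Z) = -5*u
-T(-6, 10) = -(-5)*(-6) = -1*30 = -30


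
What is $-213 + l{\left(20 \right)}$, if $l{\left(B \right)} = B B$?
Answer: $187$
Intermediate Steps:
$l{\left(B \right)} = B^{2}$
$-213 + l{\left(20 \right)} = -213 + 20^{2} = -213 + 400 = 187$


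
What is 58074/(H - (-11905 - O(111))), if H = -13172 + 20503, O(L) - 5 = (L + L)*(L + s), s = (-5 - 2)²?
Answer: 58074/54761 ≈ 1.0605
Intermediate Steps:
s = 49 (s = (-7)² = 49)
O(L) = 5 + 2*L*(49 + L) (O(L) = 5 + (L + L)*(L + 49) = 5 + (2*L)*(49 + L) = 5 + 2*L*(49 + L))
H = 7331
58074/(H - (-11905 - O(111))) = 58074/(7331 - (-11905 - (5 + 2*111² + 98*111))) = 58074/(7331 - (-11905 - (5 + 2*12321 + 10878))) = 58074/(7331 - (-11905 - (5 + 24642 + 10878))) = 58074/(7331 - (-11905 - 1*35525)) = 58074/(7331 - (-11905 - 35525)) = 58074/(7331 - 1*(-47430)) = 58074/(7331 + 47430) = 58074/54761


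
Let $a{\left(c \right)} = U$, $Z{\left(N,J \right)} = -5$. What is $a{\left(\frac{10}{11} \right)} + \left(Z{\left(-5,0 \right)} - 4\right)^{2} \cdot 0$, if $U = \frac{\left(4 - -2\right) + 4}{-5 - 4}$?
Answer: $- \frac{10}{9} \approx -1.1111$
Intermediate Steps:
$U = - \frac{10}{9}$ ($U = \frac{\left(4 + 2\right) + 4}{-9} = \left(6 + 4\right) \left(- \frac{1}{9}\right) = 10 \left(- \frac{1}{9}\right) = - \frac{10}{9} \approx -1.1111$)
$a{\left(c \right)} = - \frac{10}{9}$
$a{\left(\frac{10}{11} \right)} + \left(Z{\left(-5,0 \right)} - 4\right)^{2} \cdot 0 = - \frac{10}{9} + \left(-5 - 4\right)^{2} \cdot 0 = - \frac{10}{9} + \left(-9\right)^{2} \cdot 0 = - \frac{10}{9} + 81 \cdot 0 = - \frac{10}{9} + 0 = - \frac{10}{9}$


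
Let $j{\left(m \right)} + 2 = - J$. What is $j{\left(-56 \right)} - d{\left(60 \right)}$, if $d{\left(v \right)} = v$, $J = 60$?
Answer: $-122$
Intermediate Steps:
$j{\left(m \right)} = -62$ ($j{\left(m \right)} = -2 - 60 = -62$)
$j{\left(-56 \right)} - d{\left(60 \right)} = -62 - 60 = -122$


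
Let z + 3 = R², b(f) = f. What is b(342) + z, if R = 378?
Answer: 143223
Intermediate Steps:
z = 142881 (z = -3 + 378² = -3 + 142884 = 142881)
b(342) + z = 342 + 142881 = 143223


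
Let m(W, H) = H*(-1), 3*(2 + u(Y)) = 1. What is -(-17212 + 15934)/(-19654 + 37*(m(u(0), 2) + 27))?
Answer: -142/2081 ≈ -0.068236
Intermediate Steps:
u(Y) = -5/3 (u(Y) = -2 + (⅓)*1 = -2 + ⅓ = -5/3)
m(W, H) = -H
-(-17212 + 15934)/(-19654 + 37*(m(u(0), 2) + 27)) = -(-17212 + 15934)/(-19654 + 37*(-1*2 + 27)) = -(-1278)/(-19654 + 37*(-2 + 27)) = -(-1278)/(-19654 + 37*25) = -(-1278)/(-19654 + 925) = -(-1278)/(-18729) = -(-1278)*(-1)/18729 = -1*142/2081 = -142/2081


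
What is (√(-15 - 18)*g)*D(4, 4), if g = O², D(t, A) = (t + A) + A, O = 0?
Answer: 0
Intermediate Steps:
D(t, A) = t + 2*A (D(t, A) = (A + t) + A = t + 2*A)
g = 0 (g = 0² = 0)
(√(-15 - 18)*g)*D(4, 4) = (√(-15 - 18)*0)*(4 + 2*4) = (√(-33)*0)*(4 + 8) = ((I*√33)*0)*12 = 0*12 = 0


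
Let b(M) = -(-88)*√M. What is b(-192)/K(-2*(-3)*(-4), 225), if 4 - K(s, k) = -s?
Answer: -176*I*√3/5 ≈ -60.968*I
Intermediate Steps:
K(s, k) = 4 + s (K(s, k) = 4 - (-1)*s = 4 + s)
b(M) = 88*√M
b(-192)/K(-2*(-3)*(-4), 225) = (88*√(-192))/(4 - 2*(-3)*(-4)) = (88*(8*I*√3))/(4 + 6*(-4)) = (704*I*√3)/(4 - 24) = (704*I*√3)/(-20) = (704*I*√3)*(-1/20) = -176*I*√3/5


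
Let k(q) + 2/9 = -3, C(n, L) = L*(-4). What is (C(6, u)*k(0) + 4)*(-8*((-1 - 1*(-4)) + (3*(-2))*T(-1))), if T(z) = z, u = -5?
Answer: 4352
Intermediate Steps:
C(n, L) = -4*L
k(q) = -29/9 (k(q) = -2/9 - 3 = -29/9)
(C(6, u)*k(0) + 4)*(-8*((-1 - 1*(-4)) + (3*(-2))*T(-1))) = (-4*(-5)*(-29/9) + 4)*(-8*((-1 - 1*(-4)) + (3*(-2))*(-1))) = (20*(-29/9) + 4)*(-8*((-1 + 4) - 6*(-1))) = (-580/9 + 4)*(-8*(3 + 6)) = -(-4352)*9/9 = -544/9*(-72) = 4352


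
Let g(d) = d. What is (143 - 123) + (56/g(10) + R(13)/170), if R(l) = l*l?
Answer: 4521/170 ≈ 26.594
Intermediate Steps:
R(l) = l**2
(143 - 123) + (56/g(10) + R(13)/170) = (143 - 123) + (56/10 + 13**2/170) = 20 + (56*(1/10) + 169*(1/170)) = 20 + (28/5 + 169/170) = 20 + 1121/170 = 4521/170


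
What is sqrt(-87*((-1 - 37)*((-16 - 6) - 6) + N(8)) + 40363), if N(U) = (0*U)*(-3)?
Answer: I*sqrt(52205) ≈ 228.48*I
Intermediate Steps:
N(U) = 0 (N(U) = 0*(-3) = 0)
sqrt(-87*((-1 - 37)*((-16 - 6) - 6) + N(8)) + 40363) = sqrt(-87*((-1 - 37)*((-16 - 6) - 6) + 0) + 40363) = sqrt(-87*(-38*(-22 - 6) + 0) + 40363) = sqrt(-87*(-38*(-28) + 0) + 40363) = sqrt(-87*(1064 + 0) + 40363) = sqrt(-87*1064 + 40363) = sqrt(-92568 + 40363) = sqrt(-52205) = I*sqrt(52205)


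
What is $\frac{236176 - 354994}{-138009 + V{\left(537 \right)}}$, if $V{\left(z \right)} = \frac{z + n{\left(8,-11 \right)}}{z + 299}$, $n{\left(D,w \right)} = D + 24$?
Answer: $\frac{99331848}{115374955} \approx 0.86095$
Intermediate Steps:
$n{\left(D,w \right)} = 24 + D$
$V{\left(z \right)} = \frac{32 + z}{299 + z}$ ($V{\left(z \right)} = \frac{z + \left(24 + 8\right)}{z + 299} = \frac{z + 32}{299 + z} = \frac{32 + z}{299 + z}$)
$\frac{236176 - 354994}{-138009 + V{\left(537 \right)}} = \frac{236176 - 354994}{-138009 + \frac{32 + 537}{299 + 537}} = - \frac{118818}{-138009 + \frac{1}{836} \cdot 569} = - \frac{118818}{-138009 + \frac{569}{836}} = - \frac{118818}{- \frac{115374955}{836}} = \left(-118818\right) \left(- \frac{836}{115374955}\right) = \frac{99331848}{115374955}$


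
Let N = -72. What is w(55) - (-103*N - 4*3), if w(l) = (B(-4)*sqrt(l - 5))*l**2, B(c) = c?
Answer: -7404 - 60500*sqrt(2) ≈ -92964.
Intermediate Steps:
w(l) = -4*l**2*sqrt(-5 + l) (w(l) = (-4*sqrt(l - 5))*l**2 = (-4*sqrt(-5 + l))*l**2 = -4*l**2*sqrt(-5 + l))
w(55) - (-103*N - 4*3) = -4*55**2*sqrt(-5 + 55) - (-103*(-72) - 4*3) = -4*3025*sqrt(50) - (7416 - 12) = -4*3025*5*sqrt(2) - 1*7404 = -60500*sqrt(2) - 7404 = -7404 - 60500*sqrt(2)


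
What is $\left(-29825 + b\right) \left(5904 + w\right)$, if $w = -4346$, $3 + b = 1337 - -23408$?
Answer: $-7919314$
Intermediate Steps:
$b = 24742$ ($b = -3 + \left(1337 - -23408\right) = -3 + \left(1337 + 23408\right) = -3 + 24745 = 24742$)
$\left(-29825 + b\right) \left(5904 + w\right) = \left(-29825 + 24742\right) \left(5904 - 4346\right) = \left(-5083\right) 1558 = -7919314$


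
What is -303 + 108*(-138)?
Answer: -15207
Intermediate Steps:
-303 + 108*(-138) = -303 - 14904 = -15207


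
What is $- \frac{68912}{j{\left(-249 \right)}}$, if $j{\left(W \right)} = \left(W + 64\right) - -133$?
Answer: $\frac{17228}{13} \approx 1325.2$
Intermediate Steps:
$j{\left(W \right)} = 197 + W$ ($j{\left(W \right)} = \left(64 + W\right) + 133 = 197 + W$)
$- \frac{68912}{j{\left(-249 \right)}} = - \frac{68912}{197 - 249} = - \frac{68912}{-52} = \left(-68912\right) \left(- \frac{1}{52}\right) = \frac{17228}{13}$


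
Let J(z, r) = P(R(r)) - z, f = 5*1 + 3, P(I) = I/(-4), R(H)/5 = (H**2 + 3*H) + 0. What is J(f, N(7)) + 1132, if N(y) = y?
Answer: 2073/2 ≈ 1036.5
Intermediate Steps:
R(H) = 5*H**2 + 15*H (R(H) = 5*((H**2 + 3*H) + 0) = 5*(H**2 + 3*H) = 5*H**2 + 15*H)
P(I) = -I/4 (P(I) = I*(-1/4) = -I/4)
f = 8 (f = 5 + 3 = 8)
J(z, r) = -z - 5*r*(3 + r)/4 (J(z, r) = -5*r*(3 + r)/4 - z = -z - 5*r*(3 + r)/4)
J(f, N(7)) + 1132 = (-1*8 - 5/4*7*(3 + 7)) + 1132 = (-8 - 5/4*7*10) + 1132 = (-8 - 175/2) + 1132 = -191/2 + 1132 = 2073/2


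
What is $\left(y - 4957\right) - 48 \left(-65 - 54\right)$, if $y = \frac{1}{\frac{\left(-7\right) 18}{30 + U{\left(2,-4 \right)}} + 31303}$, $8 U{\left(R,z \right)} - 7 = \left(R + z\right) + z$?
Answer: $\frac{5694976566}{7543015} \approx 755.0$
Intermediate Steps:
$U{\left(R,z \right)} = \frac{7}{8} + \frac{z}{4} + \frac{R}{8}$ ($U{\left(R,z \right)} = \frac{7}{8} + \frac{\left(R + z\right) + z}{8} = \frac{7}{8} + \frac{R + 2 z}{8} = \frac{7}{8} + \left(\frac{z}{4} + \frac{R}{8}\right) = \frac{7}{8} + \frac{z}{4} + \frac{R}{8}$)
$y = \frac{241}{7543015}$ ($y = \frac{1}{\frac{\left(-7\right) 18}{30 + \left(\frac{7}{8} + \frac{1}{4} \left(-4\right) + \frac{1}{8} \cdot 2\right)} + 31303} = \frac{1}{- \frac{126}{30 + \left(\frac{7}{8} - 1 + \frac{1}{4}\right)} + 31303} = \frac{1}{- \frac{126}{30 + \frac{1}{8}} + 31303} = \frac{1}{- \frac{126}{\frac{241}{8}} + 31303} = \frac{1}{\left(-126\right) \frac{8}{241} + 31303} = \frac{1}{- \frac{1008}{241} + 31303} = \frac{1}{\frac{7543015}{241}} = \frac{241}{7543015} \approx 3.195 \cdot 10^{-5}$)
$\left(y - 4957\right) - 48 \left(-65 - 54\right) = \left(\frac{241}{7543015} - 4957\right) - 48 \left(-65 - 54\right) = - \frac{37390725114}{7543015} - -5712 = - \frac{37390725114}{7543015} + 5712 = \frac{5694976566}{7543015}$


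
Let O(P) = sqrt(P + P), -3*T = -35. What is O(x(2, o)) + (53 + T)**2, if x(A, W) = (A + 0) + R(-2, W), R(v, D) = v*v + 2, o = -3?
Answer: 37672/9 ≈ 4185.8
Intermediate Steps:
T = 35/3 (T = -1/3*(-35) = 35/3 ≈ 11.667)
R(v, D) = 2 + v**2 (R(v, D) = v**2 + 2 = 2 + v**2)
x(A, W) = 6 + A (x(A, W) = (A + 0) + (2 + (-2)**2) = A + (2 + 4) = A + 6 = 6 + A)
O(P) = sqrt(2)*sqrt(P) (O(P) = sqrt(2*P) = sqrt(2)*sqrt(P))
O(x(2, o)) + (53 + T)**2 = sqrt(2)*sqrt(6 + 2) + (53 + 35/3)**2 = sqrt(2)*sqrt(8) + (194/3)**2 = sqrt(2)*(2*sqrt(2)) + 37636/9 = 4 + 37636/9 = 37672/9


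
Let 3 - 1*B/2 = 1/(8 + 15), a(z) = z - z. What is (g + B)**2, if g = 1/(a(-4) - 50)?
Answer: 45927729/1322500 ≈ 34.728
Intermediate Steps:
a(z) = 0
g = -1/50 (g = 1/(0 - 50) = 1/(-50) = -1/50 ≈ -0.020000)
B = 136/23 (B = 6 - 2/(8 + 15) = 6 - 2/23 = 136/23 ≈ 5.9130)
(g + B)**2 = (-1/50 + 136/23)**2 = (6777/1150)**2 = 45927729/1322500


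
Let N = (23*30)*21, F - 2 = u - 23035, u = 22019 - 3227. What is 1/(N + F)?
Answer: 1/10249 ≈ 9.7570e-5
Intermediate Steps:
u = 18792
F = -4241 (F = 2 + (18792 - 23035) = 2 - 4243 = -4241)
N = 14490 (N = 690*21 = 14490)
1/(N + F) = 1/(14490 - 4241) = 1/10249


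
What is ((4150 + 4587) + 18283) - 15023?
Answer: 11997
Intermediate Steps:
((4150 + 4587) + 18283) - 15023 = (8737 + 18283) - 15023 = 27020 - 15023 = 11997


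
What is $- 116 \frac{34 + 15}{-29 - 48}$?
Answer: $\frac{812}{11} \approx 73.818$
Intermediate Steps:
$- 116 \frac{34 + 15}{-29 - 48} = - 116 \frac{49}{-77} = - 116 \cdot 49 \left(- \frac{1}{77}\right) = \left(-116\right) \left(- \frac{7}{11}\right) = \frac{812}{11}$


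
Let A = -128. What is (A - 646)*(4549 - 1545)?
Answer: -2325096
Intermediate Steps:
(A - 646)*(4549 - 1545) = (-128 - 646)*(4549 - 1545) = -774*3004 = -2325096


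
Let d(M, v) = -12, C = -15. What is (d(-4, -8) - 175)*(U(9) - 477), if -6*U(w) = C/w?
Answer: 1604647/18 ≈ 89147.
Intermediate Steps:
U(w) = 5/(2*w) (U(w) = -(-5)/(2*w) = 5/(2*w))
(d(-4, -8) - 175)*(U(9) - 477) = (-12 - 175)*((5/2)/9 - 477) = -187*((5/2)*(1/9) - 477) = -187*(5/18 - 477) = -187*(-8581/18) = 1604647/18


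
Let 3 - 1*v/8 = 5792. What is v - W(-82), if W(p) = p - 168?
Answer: -46062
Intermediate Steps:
v = -46312 (v = 24 - 8*5792 = 24 - 46336 = -46312)
W(p) = -168 + p
v - W(-82) = -46312 - (-168 - 82) = -46312 - 1*(-250) = -46312 + 250 = -46062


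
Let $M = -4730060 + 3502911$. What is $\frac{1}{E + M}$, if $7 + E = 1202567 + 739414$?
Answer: $\frac{1}{714825} \approx 1.3989 \cdot 10^{-6}$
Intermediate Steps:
$E = 1941974$ ($E = -7 + \left(1202567 + 739414\right) = -7 + 1941981 = 1941974$)
$M = -1227149$
$\frac{1}{E + M} = \frac{1}{1941974 - 1227149} = \frac{1}{714825}$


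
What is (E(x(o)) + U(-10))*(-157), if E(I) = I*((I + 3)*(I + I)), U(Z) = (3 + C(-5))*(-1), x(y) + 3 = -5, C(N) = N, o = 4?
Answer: 100166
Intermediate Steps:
x(y) = -8 (x(y) = -3 - 5 = -8)
U(Z) = 2 (U(Z) = (3 - 5)*(-1) = -2*(-1) = 2)
E(I) = 2*I**2*(3 + I) (E(I) = I*((3 + I)*(2*I)) = I*(2*I*(3 + I)) = 2*I**2*(3 + I))
(E(x(o)) + U(-10))*(-157) = (2*(-8)**2*(3 - 8) + 2)*(-157) = (2*64*(-5) + 2)*(-157) = (-640 + 2)*(-157) = -638*(-157) = 100166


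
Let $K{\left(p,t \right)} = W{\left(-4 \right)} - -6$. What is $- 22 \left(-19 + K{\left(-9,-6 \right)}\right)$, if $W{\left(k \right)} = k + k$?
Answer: $462$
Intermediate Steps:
$W{\left(k \right)} = 2 k$
$K{\left(p,t \right)} = -2$ ($K{\left(p,t \right)} = 2 \left(-4\right) - -6 = -8 + 6 = -2$)
$- 22 \left(-19 + K{\left(-9,-6 \right)}\right) = - 22 \left(-19 - 2\right) = \left(-22\right) \left(-21\right) = 462$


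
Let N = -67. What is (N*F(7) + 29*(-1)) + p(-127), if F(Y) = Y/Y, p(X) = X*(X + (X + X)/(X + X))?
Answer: 15906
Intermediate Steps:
p(X) = X*(1 + X) (p(X) = X*(X + (2*X)/((2*X))) = X*(X + (2*X)*(1/(2*X))) = X*(X + 1) = X*(1 + X))
F(Y) = 1
(N*F(7) + 29*(-1)) + p(-127) = (-67*1 + 29*(-1)) - 127*(1 - 127) = (-67 - 29) - 127*(-126) = -96 + 16002 = 15906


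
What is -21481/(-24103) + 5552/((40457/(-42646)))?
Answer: -5706012522159/975135071 ≈ -5851.5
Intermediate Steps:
-21481/(-24103) + 5552/((40457/(-42646))) = -21481*(-1/24103) + 5552/((40457*(-1/42646))) = 21481/24103 + 5552/(-40457/42646) = 21481/24103 + 5552*(-42646/40457) = 21481/24103 - 236770592/40457 = -5706012522159/975135071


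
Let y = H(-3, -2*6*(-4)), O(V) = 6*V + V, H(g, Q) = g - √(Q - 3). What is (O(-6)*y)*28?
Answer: 3528 + 3528*√5 ≈ 11417.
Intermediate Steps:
H(g, Q) = g - √(-3 + Q)
O(V) = 7*V
y = -3 - 3*√5 (y = -3 - √(-3 - 2*6*(-4)) = -3 - √(-3 - 12*(-4)) = -3 - √(-3 + 48) = -3 - √45 = -3 - 3*√5 ≈ -9.7082)
(O(-6)*y)*28 = ((7*(-6))*(-3 - 3*√5))*28 = -42*(-3 - 3*√5)*28 = (126 + 126*√5)*28 = 3528 + 3528*√5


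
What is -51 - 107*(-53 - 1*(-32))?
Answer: 2196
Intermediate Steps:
-51 - 107*(-53 - 1*(-32)) = -51 - 107*(-53 + 32) = -51 - 107*(-21) = -51 + 2247 = 2196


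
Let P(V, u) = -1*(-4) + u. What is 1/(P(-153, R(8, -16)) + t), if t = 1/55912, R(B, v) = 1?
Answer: 55912/279561 ≈ 0.20000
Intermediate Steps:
P(V, u) = 4 + u
t = 1/55912 ≈ 1.7885e-5
1/(P(-153, R(8, -16)) + t) = 1/((4 + 1) + 1/55912) = 1/(5 + 1/55912) = 1/(279561/55912) = 55912/279561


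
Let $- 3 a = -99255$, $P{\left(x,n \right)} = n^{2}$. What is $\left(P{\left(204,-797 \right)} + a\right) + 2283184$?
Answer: $2951478$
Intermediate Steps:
$a = 33085$ ($a = \left(- \frac{1}{3}\right) \left(-99255\right) = 33085$)
$\left(P{\left(204,-797 \right)} + a\right) + 2283184 = \left(\left(-797\right)^{2} + 33085\right) + 2283184 = \left(635209 + 33085\right) + 2283184 = 668294 + 2283184 = 2951478$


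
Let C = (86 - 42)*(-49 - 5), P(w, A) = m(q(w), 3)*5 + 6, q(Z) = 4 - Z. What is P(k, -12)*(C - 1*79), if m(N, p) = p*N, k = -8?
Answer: -456630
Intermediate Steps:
m(N, p) = N*p
P(w, A) = 66 - 15*w (P(w, A) = ((4 - w)*3)*5 + 6 = (12 - 3*w)*5 + 6 = (60 - 15*w) + 6 = 66 - 15*w)
C = -2376 (C = 44*(-54) = -2376)
P(k, -12)*(C - 1*79) = (66 - 15*(-8))*(-2376 - 1*79) = (66 + 120)*(-2376 - 79) = 186*(-2455) = -456630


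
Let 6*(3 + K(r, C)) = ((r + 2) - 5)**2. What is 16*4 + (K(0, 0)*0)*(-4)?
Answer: 64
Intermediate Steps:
K(r, C) = -3 + (-3 + r)**2/6 (K(r, C) = -3 + ((r + 2) - 5)**2/6 = -3 + ((2 + r) - 5)**2/6 = -3 + (-3 + r)**2/6)
16*4 + (K(0, 0)*0)*(-4) = 16*4 + ((-3 + (-3 + 0)**2/6)*0)*(-4) = 64 + ((-3 + (1/6)*(-3)**2)*0)*(-4) = 64 + ((-3 + (1/6)*9)*0)*(-4) = 64 + ((-3 + 3/2)*0)*(-4) = 64 - 3/2*0*(-4) = 64 + 0*(-4) = 64 + 0 = 64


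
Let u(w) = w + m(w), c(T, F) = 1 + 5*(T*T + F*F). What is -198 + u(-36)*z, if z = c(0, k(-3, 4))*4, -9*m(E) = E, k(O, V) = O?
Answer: -6086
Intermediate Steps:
m(E) = -E/9
c(T, F) = 1 + 5*F² + 5*T² (c(T, F) = 1 + 5*(T² + F²) = 1 + 5*(F² + T²) = 1 + (5*F² + 5*T²) = 1 + 5*F² + 5*T²)
u(w) = 8*w/9 (u(w) = w - w/9 = 8*w/9)
z = 184 (z = (1 + 5*(-3)² + 5*0²)*4 = (1 + 5*9 + 5*0)*4 = (1 + 45 + 0)*4 = 46*4 = 184)
-198 + u(-36)*z = -198 + ((8/9)*(-36))*184 = -198 - 32*184 = -198 - 5888 = -6086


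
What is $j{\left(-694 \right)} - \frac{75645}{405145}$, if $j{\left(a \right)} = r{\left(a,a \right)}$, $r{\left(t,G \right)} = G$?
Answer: $- \frac{56249255}{81029} \approx -694.19$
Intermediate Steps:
$j{\left(a \right)} = a$
$j{\left(-694 \right)} - \frac{75645}{405145} = -694 - \frac{75645}{405145} = -694 - 75645 \cdot \frac{1}{405145} = -694 - \frac{15129}{81029} = - \frac{56249255}{81029}$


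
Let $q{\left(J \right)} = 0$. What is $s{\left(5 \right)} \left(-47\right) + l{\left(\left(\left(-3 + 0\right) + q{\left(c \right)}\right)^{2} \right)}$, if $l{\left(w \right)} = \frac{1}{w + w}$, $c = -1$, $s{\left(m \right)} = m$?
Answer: $- \frac{4229}{18} \approx -234.94$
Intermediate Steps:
$l{\left(w \right)} = \frac{1}{2 w}$
$s{\left(5 \right)} \left(-47\right) + l{\left(\left(\left(-3 + 0\right) + q{\left(c \right)}\right)^{2} \right)} = 5 \left(-47\right) + \frac{1}{2 \left(\left(-3 + 0\right) + 0\right)^{2}} = -235 + \frac{1}{2 \left(-3 + 0\right)^{2}} = -235 + \frac{1}{2 \left(-3\right)^{2}} = -235 + \frac{1}{2 \cdot 9} = -235 + \frac{1}{2} \cdot \frac{1}{9} = -235 + \frac{1}{18} = - \frac{4229}{18}$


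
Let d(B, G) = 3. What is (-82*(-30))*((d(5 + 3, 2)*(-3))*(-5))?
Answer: 110700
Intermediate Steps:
(-82*(-30))*((d(5 + 3, 2)*(-3))*(-5)) = (-82*(-30))*((3*(-3))*(-5)) = 2460*(-9*(-5)) = 2460*45 = 110700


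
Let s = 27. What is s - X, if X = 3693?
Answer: -3666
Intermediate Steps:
s - X = 27 - 1*3693 = 27 - 3693 = -3666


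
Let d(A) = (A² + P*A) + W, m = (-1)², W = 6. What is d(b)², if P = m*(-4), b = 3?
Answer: 9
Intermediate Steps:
m = 1
P = -4 (P = 1*(-4) = -4)
d(A) = 6 + A² - 4*A (d(A) = (A² - 4*A) + 6 = 6 + A² - 4*A)
d(b)² = (6 + 3² - 4*3)² = (6 + 9 - 12)² = 3² = 9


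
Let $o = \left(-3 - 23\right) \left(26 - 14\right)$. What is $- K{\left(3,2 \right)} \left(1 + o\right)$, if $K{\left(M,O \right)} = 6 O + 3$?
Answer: $4665$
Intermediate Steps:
$K{\left(M,O \right)} = 3 + 6 O$
$o = -312$ ($o = \left(-26\right) 12 = -312$)
$- K{\left(3,2 \right)} \left(1 + o\right) = - \left(3 + 6 \cdot 2\right) \left(1 - 312\right) = - \left(3 + 12\right) \left(-311\right) = - 15 \left(-311\right) = \left(-1\right) \left(-4665\right) = 4665$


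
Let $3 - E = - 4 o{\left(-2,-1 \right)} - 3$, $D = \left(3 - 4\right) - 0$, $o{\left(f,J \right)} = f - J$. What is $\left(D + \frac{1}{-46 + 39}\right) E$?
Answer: $- \frac{16}{7} \approx -2.2857$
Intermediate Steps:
$D = -1$ ($D = \left(3 - 4\right) + 0 = -1 + 0 = -1$)
$E = 2$ ($E = 3 - \left(- 4 \left(-2 - -1\right) - 3\right) = 3 - \left(- 4 \left(-2 + 1\right) - 3\right) = 3 - \left(\left(-4\right) \left(-1\right) - 3\right) = 3 - \left(4 - 3\right) = 3 - 1 = 2$)
$\left(D + \frac{1}{-46 + 39}\right) E = \left(-1 + \frac{1}{-46 + 39}\right) 2 = \left(-1 + \frac{1}{-7}\right) 2 = \left(-1 - \frac{1}{7}\right) 2 = \left(- \frac{8}{7}\right) 2 = - \frac{16}{7}$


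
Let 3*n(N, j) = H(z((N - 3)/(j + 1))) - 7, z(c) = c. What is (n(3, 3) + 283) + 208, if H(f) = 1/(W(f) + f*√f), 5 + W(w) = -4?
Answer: 13193/27 ≈ 488.63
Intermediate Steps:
W(w) = -9 (W(w) = -5 - 4 = -9)
H(f) = 1/(-9 + f^(3/2)) (H(f) = 1/(-9 + f*√f) = 1/(-9 + f^(3/2)))
n(N, j) = -7/3 + 1/(3*(-9 + ((-3 + N)/(1 + j))^(3/2))) (n(N, j) = (1/(-9 + ((N - 3)/(j + 1))^(3/2)) - 7)/3 = (1/(-9 + ((-3 + N)/(1 + j))^(3/2)) - 7)/3 = (-7 + 1/(-9 + ((-3 + N)/(1 + j))^(3/2)))/3 = -7/3 + 1/(3*(-9 + ((-3 + N)/(1 + j))^(3/2))))
(n(3, 3) + 283) + 208 = ((64 - 7*(-3 + 3)^(3/2)/(1 + 3)^(3/2))/(3*(-9 + ((-3 + 3)/(1 + 3))^(3/2))) + 283) + 208 = ((64 - 7*(0/4)^(3/2))/(3*(-9 + (0/4)^(3/2))) + 283) + 208 = ((64 - 7*((¼)*0)^(3/2))/(3*(-9 + ((¼)*0)^(3/2))) + 283) + 208 = ((64 - 7*0^(3/2))/(3*(-9 + 0^(3/2))) + 283) + 208 = ((64 - 7*0)/(3*(-9 + 0)) + 283) + 208 = ((⅓)*(64 + 0)/(-9) + 283) + 208 = ((⅓)*(-⅑)*64 + 283) + 208 = (-64/27 + 283) + 208 = 7577/27 + 208 = 13193/27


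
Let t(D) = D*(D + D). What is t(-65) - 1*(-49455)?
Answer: 57905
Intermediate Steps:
t(D) = 2*D**2 (t(D) = D*(2*D) = 2*D**2)
t(-65) - 1*(-49455) = 2*(-65)**2 - 1*(-49455) = 2*4225 + 49455 = 8450 + 49455 = 57905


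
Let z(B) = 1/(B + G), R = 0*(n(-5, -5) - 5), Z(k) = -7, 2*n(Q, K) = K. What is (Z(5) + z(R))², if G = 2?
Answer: 169/4 ≈ 42.250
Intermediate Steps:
n(Q, K) = K/2
R = 0 (R = 0*((½)*(-5) - 5) = 0*(-5/2 - 5) = 0*(-15/2) = 0)
z(B) = 1/(2 + B) (z(B) = 1/(B + 2) = 1/(2 + B))
(Z(5) + z(R))² = (-7 + 1/(2 + 0))² = (-7 + 1/2)² = (-7 + ½)² = (-13/2)² = 169/4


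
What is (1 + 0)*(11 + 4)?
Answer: 15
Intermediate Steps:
(1 + 0)*(11 + 4) = 1*15 = 15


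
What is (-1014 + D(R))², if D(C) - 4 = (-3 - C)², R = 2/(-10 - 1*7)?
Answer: 83803881121/83521 ≈ 1.0034e+6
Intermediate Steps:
R = -2/17 (R = 2/(-10 - 7) = 2/(-17) = 2*(-1/17) = -2/17 ≈ -0.11765)
D(C) = 4 + (-3 - C)²
(-1014 + D(R))² = (-1014 + (4 + (3 - 2/17)²))² = (-1014 + (4 + (49/17)²))² = (-1014 + (4 + 2401/289))² = (-1014 + 3557/289)² = (-289489/289)² = 83803881121/83521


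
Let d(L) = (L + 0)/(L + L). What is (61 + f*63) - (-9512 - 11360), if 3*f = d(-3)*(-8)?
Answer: 20849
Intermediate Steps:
d(L) = ½ (d(L) = L/((2*L)) = L*(1/(2*L)) = ½)
f = -4/3 (f = ((½)*(-8))/3 = (⅓)*(-4) = -4/3 ≈ -1.3333)
(61 + f*63) - (-9512 - 11360) = (61 - 4/3*63) - (-9512 - 11360) = (61 - 84) - 1*(-20872) = -23 + 20872 = 20849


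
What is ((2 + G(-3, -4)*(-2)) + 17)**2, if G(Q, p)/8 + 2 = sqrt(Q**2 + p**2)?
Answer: 841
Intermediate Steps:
G(Q, p) = -16 + 8*sqrt(Q**2 + p**2)
((2 + G(-3, -4)*(-2)) + 17)**2 = ((2 + (-16 + 8*sqrt((-3)**2 + (-4)**2))*(-2)) + 17)**2 = ((2 + (-16 + 8*sqrt(9 + 16))*(-2)) + 17)**2 = ((2 + (-16 + 8*sqrt(25))*(-2)) + 17)**2 = ((2 + (-16 + 8*5)*(-2)) + 17)**2 = ((2 + (-16 + 40)*(-2)) + 17)**2 = ((2 + 24*(-2)) + 17)**2 = ((2 - 48) + 17)**2 = (-46 + 17)**2 = (-29)**2 = 841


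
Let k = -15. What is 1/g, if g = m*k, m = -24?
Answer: 1/360 ≈ 0.0027778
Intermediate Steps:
g = 360 (g = -24*(-15) = 360)
1/g = 1/360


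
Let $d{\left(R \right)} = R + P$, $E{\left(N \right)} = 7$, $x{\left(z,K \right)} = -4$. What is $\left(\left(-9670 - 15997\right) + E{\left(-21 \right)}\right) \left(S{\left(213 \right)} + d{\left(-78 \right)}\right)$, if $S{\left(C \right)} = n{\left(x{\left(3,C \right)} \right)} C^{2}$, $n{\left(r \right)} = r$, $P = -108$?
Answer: $4661446920$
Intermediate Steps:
$S{\left(C \right)} = - 4 C^{2}$
$d{\left(R \right)} = -108 + R$ ($d{\left(R \right)} = R - 108 = -108 + R$)
$\left(\left(-9670 - 15997\right) + E{\left(-21 \right)}\right) \left(S{\left(213 \right)} + d{\left(-78 \right)}\right) = \left(\left(-9670 - 15997\right) + 7\right) \left(- 4 \cdot 213^{2} - 186\right) = \left(\left(-9670 - 15997\right) + 7\right) \left(\left(-4\right) 45369 - 186\right) = \left(-25667 + 7\right) \left(-181476 - 186\right) = \left(-25660\right) \left(-181662\right) = 4661446920$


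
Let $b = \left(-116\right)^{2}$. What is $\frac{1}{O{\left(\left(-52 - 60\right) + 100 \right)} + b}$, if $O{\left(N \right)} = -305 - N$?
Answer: $\frac{1}{13163} \approx 7.5971 \cdot 10^{-5}$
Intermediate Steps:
$b = 13456$
$\frac{1}{O{\left(\left(-52 - 60\right) + 100 \right)} + b} = \frac{1}{\left(-305 - \left(\left(-52 - 60\right) + 100\right)\right) + 13456} = \frac{1}{\left(-305 - \left(-112 + 100\right)\right) + 13456} = \frac{1}{\left(-305 - -12\right) + 13456} = \frac{1}{\left(-305 + 12\right) + 13456} = \frac{1}{-293 + 13456} = \frac{1}{13163}$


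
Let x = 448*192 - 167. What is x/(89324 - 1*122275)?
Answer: -85849/32951 ≈ -2.6054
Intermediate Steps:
x = 85849 (x = 86016 - 167 = 85849)
x/(89324 - 1*122275) = 85849/(89324 - 1*122275) = 85849/(89324 - 122275) = 85849/(-32951) = 85849*(-1/32951) = -85849/32951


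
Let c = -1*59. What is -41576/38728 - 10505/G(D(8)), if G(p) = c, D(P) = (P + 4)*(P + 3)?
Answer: 50548082/285619 ≈ 176.98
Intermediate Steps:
c = -59
D(P) = (3 + P)*(4 + P) (D(P) = (4 + P)*(3 + P) = (3 + P)*(4 + P))
G(p) = -59
-41576/38728 - 10505/G(D(8)) = -41576/38728 - 10505/(-59) = -41576*1/38728 - 10505*(-1/59) = -5197/4841 + 10505/59 = 50548082/285619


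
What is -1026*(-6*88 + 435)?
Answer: 95418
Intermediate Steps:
-1026*(-6*88 + 435) = -1026*(-528 + 435) = -1026*(-93) = 95418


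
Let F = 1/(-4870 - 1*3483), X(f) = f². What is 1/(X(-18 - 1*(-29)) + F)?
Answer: 8353/1010712 ≈ 0.0082645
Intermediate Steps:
F = -1/8353 (F = 1/(-4870 - 3483) = 1/(-8353) = -1/8353 ≈ -0.00011972)
1/(X(-18 - 1*(-29)) + F) = 1/((-18 - 1*(-29))² - 1/8353) = 1/((-18 + 29)² - 1/8353) = 1/(11² - 1/8353) = 1/(121 - 1/8353) = 1/(1010712/8353) = 8353/1010712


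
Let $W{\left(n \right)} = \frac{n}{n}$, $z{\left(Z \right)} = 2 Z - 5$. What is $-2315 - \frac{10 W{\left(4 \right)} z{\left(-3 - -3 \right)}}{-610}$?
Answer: $- \frac{141220}{61} \approx -2315.1$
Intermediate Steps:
$z{\left(Z \right)} = -5 + 2 Z$
$W{\left(n \right)} = 1$
$-2315 - \frac{10 W{\left(4 \right)} z{\left(-3 - -3 \right)}}{-610} = -2315 - \frac{10 \cdot 1 \left(-5 + 2 \left(-3 - -3\right)\right)}{-610} = -2315 - 10 \left(-5 + 2 \left(-3 + 3\right)\right) \left(- \frac{1}{610}\right) = -2315 - 10 \left(-5 + 2 \cdot 0\right) \left(- \frac{1}{610}\right) = -2315 - 10 \left(-5 + 0\right) \left(- \frac{1}{610}\right) = -2315 - 10 \left(-5\right) \left(- \frac{1}{610}\right) = -2315 - \left(-50\right) \left(- \frac{1}{610}\right) = -2315 - \frac{5}{61} = - \frac{141220}{61}$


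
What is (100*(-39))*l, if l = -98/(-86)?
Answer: -191100/43 ≈ -4444.2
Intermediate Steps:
l = 49/43 (l = -98*(-1/86) = 49/43 ≈ 1.1395)
(100*(-39))*l = (100*(-39))*(49/43) = -3900*49/43 = -191100/43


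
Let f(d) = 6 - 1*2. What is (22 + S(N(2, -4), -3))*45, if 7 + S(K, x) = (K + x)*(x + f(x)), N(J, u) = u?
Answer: 360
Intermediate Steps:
f(d) = 4 (f(d) = 6 - 2 = 4)
S(K, x) = -7 + (4 + x)*(K + x) (S(K, x) = -7 + (K + x)*(x + 4) = -7 + (K + x)*(4 + x) = -7 + (4 + x)*(K + x))
(22 + S(N(2, -4), -3))*45 = (22 + (-7 + (-3)² + 4*(-4) + 4*(-3) - 4*(-3)))*45 = (22 + (-7 + 9 - 16 - 12 + 12))*45 = (22 - 14)*45 = 8*45 = 360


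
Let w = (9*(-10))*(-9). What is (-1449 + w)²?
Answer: 408321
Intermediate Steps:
w = 810 (w = -90*(-9) = 810)
(-1449 + w)² = (-1449 + 810)² = (-639)² = 408321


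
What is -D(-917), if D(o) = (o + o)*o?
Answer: -1681778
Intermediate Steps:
D(o) = 2*o² (D(o) = (2*o)*o = 2*o²)
-D(-917) = -2*(-917)² = -2*840889 = -1*1681778 = -1681778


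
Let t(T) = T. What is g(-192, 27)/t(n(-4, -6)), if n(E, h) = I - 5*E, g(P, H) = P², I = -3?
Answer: 36864/17 ≈ 2168.5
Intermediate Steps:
n(E, h) = -3 - 5*E
g(-192, 27)/t(n(-4, -6)) = (-192)²/(-3 - 5*(-4)) = 36864/(-3 + 20) = 36864/17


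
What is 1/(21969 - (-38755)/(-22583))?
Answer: 22583/496087172 ≈ 4.5522e-5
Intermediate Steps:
1/(21969 - (-38755)/(-22583)) = 1/(21969 - (-38755)*(-1)/22583) = 1/(21969 - 1*38755/22583) = 1/(21969 - 38755/22583) = 1/(496087172/22583) = 22583/496087172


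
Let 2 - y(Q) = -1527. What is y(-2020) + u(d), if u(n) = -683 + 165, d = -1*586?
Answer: 1011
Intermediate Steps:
d = -586
y(Q) = 1529 (y(Q) = 2 - 1*(-1527) = 2 + 1527 = 1529)
u(n) = -518
y(-2020) + u(d) = 1529 - 518 = 1011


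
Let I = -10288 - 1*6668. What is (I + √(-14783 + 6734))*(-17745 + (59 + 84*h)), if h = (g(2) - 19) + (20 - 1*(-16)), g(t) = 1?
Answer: 274246344 - 16174*I*√8049 ≈ 2.7425e+8 - 1.4511e+6*I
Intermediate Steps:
h = 18 (h = (1 - 19) + (20 - 1*(-16)) = -18 + (20 + 16) = -18 + 36 = 18)
I = -16956 (I = -10288 - 6668 = -16956)
(I + √(-14783 + 6734))*(-17745 + (59 + 84*h)) = (-16956 + √(-14783 + 6734))*(-17745 + (59 + 84*18)) = (-16956 + √(-8049))*(-17745 + (59 + 1512)) = (-16956 + I*√8049)*(-17745 + 1571) = (-16956 + I*√8049)*(-16174) = 274246344 - 16174*I*√8049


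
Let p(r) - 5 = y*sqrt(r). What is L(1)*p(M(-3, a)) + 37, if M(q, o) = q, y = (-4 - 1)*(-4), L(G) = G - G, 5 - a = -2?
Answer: 37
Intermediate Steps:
a = 7 (a = 5 - 1*(-2) = 5 + 2 = 7)
L(G) = 0
y = 20 (y = -5*(-4) = 20)
p(r) = 5 + 20*sqrt(r)
L(1)*p(M(-3, a)) + 37 = 0*(5 + 20*sqrt(-3)) + 37 = 0*(5 + 20*(I*sqrt(3))) + 37 = 0*(5 + 20*I*sqrt(3)) + 37 = 0 + 37 = 37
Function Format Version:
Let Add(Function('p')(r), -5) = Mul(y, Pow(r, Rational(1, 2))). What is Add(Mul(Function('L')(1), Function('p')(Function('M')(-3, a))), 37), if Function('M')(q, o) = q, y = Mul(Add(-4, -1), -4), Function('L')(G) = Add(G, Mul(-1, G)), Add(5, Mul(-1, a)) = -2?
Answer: 37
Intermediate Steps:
a = 7 (a = Add(5, Mul(-1, -2)) = Add(5, 2) = 7)
Function('L')(G) = 0
y = 20 (y = Mul(-5, -4) = 20)
Function('p')(r) = Add(5, Mul(20, Pow(r, Rational(1, 2))))
Add(Mul(Function('L')(1), Function('p')(Function('M')(-3, a))), 37) = Add(Mul(0, Add(5, Mul(20, Pow(-3, Rational(1, 2))))), 37) = Add(Mul(0, Add(5, Mul(20, Mul(I, Pow(3, Rational(1, 2)))))), 37) = Add(Mul(0, Add(5, Mul(20, I, Pow(3, Rational(1, 2))))), 37) = Add(0, 37) = 37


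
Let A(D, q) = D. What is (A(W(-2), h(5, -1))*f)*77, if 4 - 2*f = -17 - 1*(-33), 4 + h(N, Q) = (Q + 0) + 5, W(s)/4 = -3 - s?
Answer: 1848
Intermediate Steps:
W(s) = -12 - 4*s (W(s) = 4*(-3 - s) = -12 - 4*s)
h(N, Q) = 1 + Q (h(N, Q) = -4 + ((Q + 0) + 5) = -4 + (Q + 5) = -4 + (5 + Q) = 1 + Q)
f = -6 (f = 2 - (-17 - 1*(-33))/2 = 2 - (-17 + 33)/2 = 2 - ½*16 = 2 - 8 = -6)
(A(W(-2), h(5, -1))*f)*77 = ((-12 - 4*(-2))*(-6))*77 = ((-12 + 8)*(-6))*77 = -4*(-6)*77 = 24*77 = 1848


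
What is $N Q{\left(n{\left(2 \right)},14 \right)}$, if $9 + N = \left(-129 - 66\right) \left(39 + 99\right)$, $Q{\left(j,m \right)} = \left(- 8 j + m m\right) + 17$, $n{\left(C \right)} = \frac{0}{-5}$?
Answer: $-5733747$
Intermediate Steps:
$n{\left(C \right)} = 0$ ($n{\left(C \right)} = 0 \left(- \frac{1}{5}\right) = 0$)
$Q{\left(j,m \right)} = 17 + m^{2} - 8 j$ ($Q{\left(j,m \right)} = \left(- 8 j + m^{2}\right) + 17 = \left(m^{2} - 8 j\right) + 17 = 17 + m^{2} - 8 j$)
$N = -26919$ ($N = -9 + \left(-129 - 66\right) \left(39 + 99\right) = -9 - 26910 = -26919$)
$N Q{\left(n{\left(2 \right)},14 \right)} = - 26919 \left(17 + 14^{2} - 0\right) = - 26919 \left(17 + 196 + 0\right) = \left(-26919\right) 213 = -5733747$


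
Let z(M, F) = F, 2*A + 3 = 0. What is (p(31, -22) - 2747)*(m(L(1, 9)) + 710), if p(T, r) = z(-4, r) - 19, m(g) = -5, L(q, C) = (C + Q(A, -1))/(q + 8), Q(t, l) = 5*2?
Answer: -1965540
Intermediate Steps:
A = -3/2 (A = -3/2 + (½)*0 = -3/2 + 0 = -3/2 ≈ -1.5000)
Q(t, l) = 10
L(q, C) = (10 + C)/(8 + q) (L(q, C) = (C + 10)/(q + 8) = (10 + C)/(8 + q))
p(T, r) = -19 + r (p(T, r) = r - 19 = -19 + r)
(p(31, -22) - 2747)*(m(L(1, 9)) + 710) = ((-19 - 22) - 2747)*(-5 + 710) = (-41 - 2747)*705 = -2788*705 = -1965540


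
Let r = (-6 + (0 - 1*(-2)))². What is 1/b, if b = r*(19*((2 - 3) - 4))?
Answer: -1/1520 ≈ -0.00065789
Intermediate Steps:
r = 16 (r = (-6 + (0 + 2))² = (-6 + 2)² = (-4)² = 16)
b = -1520 (b = 16*(19*((2 - 3) - 4)) = 16*(19*(-1 - 4)) = 16*(19*(-5)) = 16*(-95) = -1520)
1/b = 1/(-1520) = -1/1520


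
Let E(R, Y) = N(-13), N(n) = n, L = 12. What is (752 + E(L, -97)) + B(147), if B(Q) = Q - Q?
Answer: 739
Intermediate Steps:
E(R, Y) = -13
B(Q) = 0
(752 + E(L, -97)) + B(147) = (752 - 13) + 0 = 739 + 0 = 739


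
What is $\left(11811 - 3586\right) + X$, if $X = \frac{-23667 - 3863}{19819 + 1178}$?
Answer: $\frac{172672795}{20997} \approx 8223.7$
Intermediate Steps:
$X = - \frac{27530}{20997} \approx -1.3111$
$\left(11811 - 3586\right) + X = \left(11811 - 3586\right) - \frac{27530}{20997} = 8225 - \frac{27530}{20997} = \frac{172672795}{20997}$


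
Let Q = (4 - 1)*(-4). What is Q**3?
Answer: -1728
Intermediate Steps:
Q = -12 (Q = 3*(-4) = -12)
Q**3 = (-12)**3 = -1728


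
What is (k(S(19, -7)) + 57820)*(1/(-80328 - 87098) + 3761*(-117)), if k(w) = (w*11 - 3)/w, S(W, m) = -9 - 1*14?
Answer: -48997240188211254/1925399 ≈ -2.5448e+10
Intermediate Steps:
S(W, m) = -23 (S(W, m) = -9 - 14 = -23)
k(w) = (-3 + 11*w)/w (k(w) = (11*w - 3)/w = (-3 + 11*w)/w)
(k(S(19, -7)) + 57820)*(1/(-80328 - 87098) + 3761*(-117)) = ((11 - 3/(-23)) + 57820)*(1/(-80328 - 87098) + 3761*(-117)) = ((11 - 3*(-1/23)) + 57820)*(1/(-167426) - 440037) = ((11 + 3/23) + 57820)*(-1/167426 - 440037) = (256/23 + 57820)*(-73673634763/167426) = (1330116/23)*(-73673634763/167426) = -48997240188211254/1925399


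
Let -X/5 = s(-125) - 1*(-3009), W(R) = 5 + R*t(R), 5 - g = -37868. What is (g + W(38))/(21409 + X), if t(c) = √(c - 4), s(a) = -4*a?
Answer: 6313/644 + 19*√34/1932 ≈ 9.8601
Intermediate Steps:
g = 37873 (g = 5 - 1*(-37868) = 5 + 37868 = 37873)
t(c) = √(-4 + c)
W(R) = 5 + R*√(-4 + R)
X = -17545 (X = -5*(-4*(-125) - 1*(-3009)) = -5*(500 + 3009) = -5*3509 = -17545)
(g + W(38))/(21409 + X) = (37873 + (5 + 38*√(-4 + 38)))/(21409 - 17545) = (37873 + (5 + 38*√34))/3864 = (37878 + 38*√34)*(1/3864) = 6313/644 + 19*√34/1932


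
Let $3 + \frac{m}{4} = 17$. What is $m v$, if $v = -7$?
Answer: $-392$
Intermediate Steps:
$m = 56$ ($m = -12 + 4 \cdot 17 = -12 + 68 = 56$)
$m v = 56 \left(-7\right) = -392$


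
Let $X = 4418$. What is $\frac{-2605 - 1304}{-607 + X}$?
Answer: $- \frac{3909}{3811} \approx -1.0257$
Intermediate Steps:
$\frac{-2605 - 1304}{-607 + X} = \frac{-2605 - 1304}{-607 + 4418} = - \frac{3909}{3811}$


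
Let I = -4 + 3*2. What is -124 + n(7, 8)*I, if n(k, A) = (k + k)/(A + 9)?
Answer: -2080/17 ≈ -122.35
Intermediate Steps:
n(k, A) = 2*k/(9 + A) (n(k, A) = (2*k)/(9 + A) = 2*k/(9 + A))
I = 2 (I = -4 + 6 = 2)
-124 + n(7, 8)*I = -124 + (2*7/(9 + 8))*2 = -124 + (2*7/17)*2 = -124 + (2*7*(1/17))*2 = -124 + (14/17)*2 = -124 + 28/17 = -2080/17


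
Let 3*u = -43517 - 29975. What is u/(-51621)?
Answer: 73492/154863 ≈ 0.47456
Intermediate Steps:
u = -73492/3 (u = (-43517 - 29975)/3 = (1/3)*(-73492) = -73492/3 ≈ -24497.)
u/(-51621) = -73492/3/(-51621) = -73492/3*(-1/51621) = 73492/154863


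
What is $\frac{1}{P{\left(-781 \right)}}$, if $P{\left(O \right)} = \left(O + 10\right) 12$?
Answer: $- \frac{1}{9252} \approx -0.00010808$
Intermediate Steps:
$P{\left(O \right)} = 120 + 12 O$ ($P{\left(O \right)} = \left(10 + O\right) 12 = 120 + 12 O$)
$\frac{1}{P{\left(-781 \right)}} = \frac{1}{120 + 12 \left(-781\right)} = \frac{1}{120 - 9372} = \frac{1}{-9252} = - \frac{1}{9252}$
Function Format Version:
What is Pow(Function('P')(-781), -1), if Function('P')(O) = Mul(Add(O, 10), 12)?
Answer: Rational(-1, 9252) ≈ -0.00010808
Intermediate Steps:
Function('P')(O) = Add(120, Mul(12, O)) (Function('P')(O) = Mul(Add(10, O), 12) = Add(120, Mul(12, O)))
Pow(Function('P')(-781), -1) = Pow(Add(120, Mul(12, -781)), -1) = Pow(Add(120, -9372), -1) = Pow(-9252, -1) = Rational(-1, 9252)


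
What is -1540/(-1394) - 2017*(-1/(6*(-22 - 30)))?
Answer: -1165609/217464 ≈ -5.3600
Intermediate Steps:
-1540/(-1394) - 2017*(-1/(6*(-22 - 30))) = -1540*(-1/1394) - 2017/((-6*(-52))) = 770/697 - 2017/312 = -1165609/217464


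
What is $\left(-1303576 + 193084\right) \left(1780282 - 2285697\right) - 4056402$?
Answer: $561255257778$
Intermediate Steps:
$\left(-1303576 + 193084\right) \left(1780282 - 2285697\right) - 4056402 = \left(-1110492\right) \left(-505415\right) - 4056402 = 561259314180 - 4056402 = 561255257778$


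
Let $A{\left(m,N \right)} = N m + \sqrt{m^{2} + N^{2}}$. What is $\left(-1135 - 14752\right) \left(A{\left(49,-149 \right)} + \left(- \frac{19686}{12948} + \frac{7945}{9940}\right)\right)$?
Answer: $\frac{35547324626835}{306436} - 15887 \sqrt{24602} \approx 1.1351 \cdot 10^{8}$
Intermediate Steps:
$A{\left(m,N \right)} = \sqrt{N^{2} + m^{2}} + N m$ ($A{\left(m,N \right)} = N m + \sqrt{N^{2} + m^{2}} = \sqrt{N^{2} + m^{2}} + N m$)
$\left(-1135 - 14752\right) \left(A{\left(49,-149 \right)} + \left(- \frac{19686}{12948} + \frac{7945}{9940}\right)\right) = \left(-1135 - 14752\right) \left(\left(\sqrt{\left(-149\right)^{2} + 49^{2}} - 7301\right) + \left(- \frac{19686}{12948} + \frac{7945}{9940}\right)\right) = \left(-1135 - 14752\right) \left(\left(\sqrt{22201 + 2401} - 7301\right) + \left(\left(-19686\right) \frac{1}{12948} + 7945 \cdot \frac{1}{9940}\right)\right) = \left(-1135 - 14752\right) \left(\left(\sqrt{24602} - 7301\right) + \left(- \frac{3281}{2158} + \frac{227}{284}\right)\right) = - 15887 \left(\left(-7301 + \sqrt{24602}\right) - \frac{220969}{306436}\right) = - 15887 \left(- \frac{2237510205}{306436} + \sqrt{24602}\right) = \frac{35547324626835}{306436} - 15887 \sqrt{24602}$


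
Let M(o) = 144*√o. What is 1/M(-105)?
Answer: -I*√105/15120 ≈ -0.00067771*I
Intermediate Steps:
1/M(-105) = 1/(144*√(-105)) = 1/(144*(I*√105)) = 1/(144*I*√105) = -I*√105/15120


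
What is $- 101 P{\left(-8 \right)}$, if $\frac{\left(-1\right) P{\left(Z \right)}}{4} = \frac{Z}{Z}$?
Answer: $404$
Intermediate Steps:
$P{\left(Z \right)} = -4$ ($P{\left(Z \right)} = - 4 \frac{Z}{Z} = \left(-4\right) 1 = -4$)
$- 101 P{\left(-8 \right)} = \left(-101\right) \left(-4\right) = 404$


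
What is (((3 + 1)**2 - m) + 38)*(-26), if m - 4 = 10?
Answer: -1040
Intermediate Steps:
m = 14 (m = 4 + 10 = 14)
(((3 + 1)**2 - m) + 38)*(-26) = (((3 + 1)**2 - 1*14) + 38)*(-26) = ((4**2 - 14) + 38)*(-26) = ((16 - 14) + 38)*(-26) = (2 + 38)*(-26) = 40*(-26) = -1040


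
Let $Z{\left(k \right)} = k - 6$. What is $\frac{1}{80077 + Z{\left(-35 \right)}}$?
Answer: $\frac{1}{80036} \approx 1.2494 \cdot 10^{-5}$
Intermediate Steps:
$Z{\left(k \right)} = -6 + k$ ($Z{\left(k \right)} = k - 6 = -6 + k$)
$\frac{1}{80077 + Z{\left(-35 \right)}} = \frac{1}{80077 - 41} = \frac{1}{80036}$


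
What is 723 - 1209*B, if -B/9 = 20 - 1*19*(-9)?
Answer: 2078994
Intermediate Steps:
B = -1719 (B = -9*(20 - 1*19*(-9)) = -9*(20 - 19*(-9)) = -9*(20 + 171) = -9*191 = -1719)
723 - 1209*B = 723 - 1209*(-1719) = 723 + 2078271 = 2078994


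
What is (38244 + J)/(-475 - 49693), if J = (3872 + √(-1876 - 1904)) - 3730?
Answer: -19193/25084 - 3*I*√105/25084 ≈ -0.76515 - 0.0012255*I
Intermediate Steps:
J = 142 + 6*I*√105 (J = (3872 + √(-3780)) - 3730 = (3872 + 6*I*√105) - 3730 = 142 + 6*I*√105 ≈ 142.0 + 61.482*I)
(38244 + J)/(-475 - 49693) = (38244 + (142 + 6*I*√105))/(-475 - 49693) = (38386 + 6*I*√105)/(-50168) = (38386 + 6*I*√105)*(-1/50168) = -19193/25084 - 3*I*√105/25084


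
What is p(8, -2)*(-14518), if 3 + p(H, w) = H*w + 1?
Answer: 261324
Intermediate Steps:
p(H, w) = -2 + H*w (p(H, w) = -3 + (H*w + 1) = -3 + (1 + H*w) = -2 + H*w)
p(8, -2)*(-14518) = (-2 + 8*(-2))*(-14518) = (-2 - 16)*(-14518) = -18*(-14518) = 261324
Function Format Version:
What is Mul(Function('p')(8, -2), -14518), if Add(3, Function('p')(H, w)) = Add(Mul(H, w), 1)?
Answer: 261324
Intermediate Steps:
Function('p')(H, w) = Add(-2, Mul(H, w)) (Function('p')(H, w) = Add(-3, Add(Mul(H, w), 1)) = Add(-3, Add(1, Mul(H, w))) = Add(-2, Mul(H, w)))
Mul(Function('p')(8, -2), -14518) = Mul(Add(-2, Mul(8, -2)), -14518) = Mul(Add(-2, -16), -14518) = Mul(-18, -14518) = 261324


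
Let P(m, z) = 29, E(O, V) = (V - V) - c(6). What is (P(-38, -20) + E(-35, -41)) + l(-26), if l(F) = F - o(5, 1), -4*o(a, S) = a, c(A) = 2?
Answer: 9/4 ≈ 2.2500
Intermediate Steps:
o(a, S) = -a/4
E(O, V) = -2 (E(O, V) = (V - V) - 1*2 = 0 - 2 = -2)
l(F) = 5/4 + F (l(F) = F - (-1)*5/4 = F - 1*(-5/4) = F + 5/4 = 5/4 + F)
(P(-38, -20) + E(-35, -41)) + l(-26) = (29 - 2) + (5/4 - 26) = 27 - 99/4 = 9/4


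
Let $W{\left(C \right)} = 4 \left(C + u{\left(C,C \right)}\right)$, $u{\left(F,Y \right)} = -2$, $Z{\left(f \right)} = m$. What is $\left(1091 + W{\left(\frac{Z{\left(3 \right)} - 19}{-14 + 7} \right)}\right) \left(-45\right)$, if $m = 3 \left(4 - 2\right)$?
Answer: $- \frac{343485}{7} \approx -49069.0$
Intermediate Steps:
$m = 6$ ($m = 3 \cdot 2 = 6$)
$Z{\left(f \right)} = 6$
$W{\left(C \right)} = -8 + 4 C$ ($W{\left(C \right)} = 4 \left(C - 2\right) = 4 \left(-2 + C\right) = -8 + 4 C$)
$\left(1091 + W{\left(\frac{Z{\left(3 \right)} - 19}{-14 + 7} \right)}\right) \left(-45\right) = \left(1091 - \left(8 - 4 \frac{6 - 19}{-14 + 7}\right)\right) \left(-45\right) = \left(1091 - \left(8 - 4 \left(- \frac{13}{-7}\right)\right)\right) \left(-45\right) = \left(1091 - \left(8 - 4 \left(\left(-13\right) \left(- \frac{1}{7}\right)\right)\right)\right) \left(-45\right) = \left(1091 + \left(-8 + 4 \cdot \frac{13}{7}\right)\right) \left(-45\right) = \left(1091 + \left(-8 + \frac{52}{7}\right)\right) \left(-45\right) = \left(1091 - \frac{4}{7}\right) \left(-45\right) = \frac{7633}{7} \left(-45\right) = - \frac{343485}{7}$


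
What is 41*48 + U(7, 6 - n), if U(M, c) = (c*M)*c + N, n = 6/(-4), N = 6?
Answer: 9471/4 ≈ 2367.8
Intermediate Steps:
n = -3/2 (n = 6*(-¼) = -3/2 ≈ -1.5000)
U(M, c) = 6 + M*c² (U(M, c) = (c*M)*c + 6 = (M*c)*c + 6 = M*c² + 6 = 6 + M*c²)
41*48 + U(7, 6 - n) = 41*48 + (6 + 7*(6 - 1*(-3/2))²) = 1968 + (6 + 7*(6 + 3/2)²) = 1968 + (6 + 7*(15/2)²) = 1968 + (6 + 7*(225/4)) = 1968 + (6 + 1575/4) = 1968 + 1599/4 = 9471/4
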